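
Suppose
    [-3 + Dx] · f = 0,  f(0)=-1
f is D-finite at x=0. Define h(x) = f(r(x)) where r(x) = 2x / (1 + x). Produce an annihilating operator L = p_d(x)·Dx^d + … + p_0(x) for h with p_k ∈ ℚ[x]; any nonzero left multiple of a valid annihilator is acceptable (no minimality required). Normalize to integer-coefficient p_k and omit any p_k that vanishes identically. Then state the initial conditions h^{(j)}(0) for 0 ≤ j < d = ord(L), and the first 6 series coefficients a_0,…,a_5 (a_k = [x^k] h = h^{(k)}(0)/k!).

L = -6 + (1 + 2·x + x^2)·Dx  (order 1).
h: a_k = -1, -6, -12, -6, 6, 6/5, …
ICs: h(0) = -1.

f: a_k = -1, -3, -9/2, -9/2, -27/8, -81/40, …
Change of var in L_f (x↦r) gives L₀.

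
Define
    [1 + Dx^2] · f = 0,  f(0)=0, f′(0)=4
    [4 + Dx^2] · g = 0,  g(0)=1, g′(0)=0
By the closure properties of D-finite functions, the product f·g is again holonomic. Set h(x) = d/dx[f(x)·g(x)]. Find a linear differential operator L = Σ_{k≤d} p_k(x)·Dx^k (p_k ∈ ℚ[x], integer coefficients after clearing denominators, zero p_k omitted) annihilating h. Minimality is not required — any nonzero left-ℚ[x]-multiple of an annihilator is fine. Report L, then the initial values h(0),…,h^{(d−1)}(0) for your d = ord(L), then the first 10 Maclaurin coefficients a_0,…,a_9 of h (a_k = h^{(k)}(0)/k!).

f: a_k = 0, 4, 0, -2/3, 0, 1/30, 0, -1/1260, 0, 1/90720, …
g: a_k = 1, 0, -2, 0, 2/3, 0, -4/45, 0, 2/315, 0, …
h₀=f·g: eliminate ⇒ L₀, order ≤ 2·2.
h=h₀': d/dx-closure on L₀ ⇒ L.
L = 9 + 10·Dx^2 + Dx^4  (order 4).
h: a_k = 4, 0, -26, 0, 121/6, 0, -1093/180, 0, 9841/10080, 0, …
ICs: h(0) = 4, h′(0) = 0, h′′(0) = -52, h′′′(0) = 0.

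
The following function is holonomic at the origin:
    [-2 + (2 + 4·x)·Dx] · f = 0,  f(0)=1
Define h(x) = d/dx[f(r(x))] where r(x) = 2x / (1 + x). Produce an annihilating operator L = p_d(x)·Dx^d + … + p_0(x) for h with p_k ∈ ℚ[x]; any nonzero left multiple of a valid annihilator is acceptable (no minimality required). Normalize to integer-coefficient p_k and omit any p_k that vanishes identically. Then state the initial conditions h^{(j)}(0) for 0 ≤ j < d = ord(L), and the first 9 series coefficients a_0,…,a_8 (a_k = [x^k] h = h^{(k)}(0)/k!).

L = (-4 - 10·x) + (-1 - 6·x - 5·x^2)·Dx  (order 1).
h: a_k = 2, -8, 30, -120, 510, -2256, 10234, -47200, 220230, …
ICs: h(0) = 2.

f: a_k = 1, 1, -1/2, 1/2, -5/8, 7/8, -21/16, 33/16, -429/128, …
L₀ from L_f via x↦r, Dx↦r'^{-1}Dx.
h=h₀': d/dx-closure on L₀ ⇒ L.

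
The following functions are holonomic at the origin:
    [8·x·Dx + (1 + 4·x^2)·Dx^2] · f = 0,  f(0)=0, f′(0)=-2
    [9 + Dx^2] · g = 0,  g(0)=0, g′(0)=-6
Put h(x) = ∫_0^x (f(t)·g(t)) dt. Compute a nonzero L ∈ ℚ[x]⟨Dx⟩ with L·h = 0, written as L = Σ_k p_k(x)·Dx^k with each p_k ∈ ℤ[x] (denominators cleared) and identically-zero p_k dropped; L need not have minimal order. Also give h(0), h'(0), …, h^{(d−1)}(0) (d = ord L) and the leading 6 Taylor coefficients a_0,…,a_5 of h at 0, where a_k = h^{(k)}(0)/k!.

L = (2925 + 31536·x^2 + 95904·x^4 + 186624·x^6 + 186624·x^8)·Dx + (2448·x + 20160·x^3 + 62208·x^5 + 82944·x^7)·Dx^2 + (442 + 5088·x^2 + 19008·x^4 + 41472·x^6 + 41472·x^8)·Dx^3 + (272·x + 2240·x^3 + 6912·x^5 + 9216·x^7)·Dx^4 + (13 + 176·x^2 + 928·x^4 + 2304·x^6 + 2304·x^8)·Dx^5  (order 5).
h: a_k = 0, 0, 0, 4, 0, -34/5, …
ICs: h(0) = 0, h′(0) = 0, h′′(0) = 0, h′′′(0) = 24, h′′′′(0) = 0.

f: a_k = 0, -2, 0, 8/3, 0, -32/5, …
g: a_k = 0, -6, 0, 9, 0, -81/20, …
h₀=f·g: eliminate ⇒ L₀, order ≤ 2·2.
h=∫₀ˣh₀: take L = L₀·Dx.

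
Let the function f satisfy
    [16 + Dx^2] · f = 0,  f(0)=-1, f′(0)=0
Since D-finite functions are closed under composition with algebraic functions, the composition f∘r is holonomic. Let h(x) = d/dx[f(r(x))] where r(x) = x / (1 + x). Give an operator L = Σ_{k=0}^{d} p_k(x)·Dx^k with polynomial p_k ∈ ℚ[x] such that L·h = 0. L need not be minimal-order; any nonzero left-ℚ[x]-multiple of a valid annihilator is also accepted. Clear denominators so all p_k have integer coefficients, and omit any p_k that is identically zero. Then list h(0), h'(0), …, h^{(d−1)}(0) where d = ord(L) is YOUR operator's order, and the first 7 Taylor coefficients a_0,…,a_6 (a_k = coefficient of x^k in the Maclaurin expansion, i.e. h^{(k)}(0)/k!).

L = (22 + 12·x + 6·x^2) + (6 + 18·x + 18·x^2 + 6·x^3)·Dx + (1 + 4·x + 6·x^2 + 4·x^3 + x^4)·Dx^2  (order 2).
h: a_k = 0, 16, -48, 160/3, 160/3, -5488/15, 4592/5, …
ICs: h(0) = 0, h′(0) = 16.

f: a_k = -1, 0, 8, 0, -32/3, 0, 256/45, …
h₀=f(r): pull back L_f along r ⇒ L₀.
Differentiate: ansatz ord ≤ ord L₀ ⇒ L.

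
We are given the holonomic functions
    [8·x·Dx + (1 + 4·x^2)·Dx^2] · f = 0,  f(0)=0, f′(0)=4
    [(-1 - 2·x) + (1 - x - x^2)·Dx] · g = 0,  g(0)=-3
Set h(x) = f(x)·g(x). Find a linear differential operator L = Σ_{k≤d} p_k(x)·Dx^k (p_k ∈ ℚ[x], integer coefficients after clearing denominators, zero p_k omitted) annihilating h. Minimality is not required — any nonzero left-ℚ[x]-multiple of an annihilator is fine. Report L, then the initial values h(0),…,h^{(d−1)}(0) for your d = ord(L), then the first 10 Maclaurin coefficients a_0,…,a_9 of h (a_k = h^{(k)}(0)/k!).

L = (2 + 8·x + 24·x^2) + (2 - 4·x + 16·x^2 + 24·x^3)·Dx + (-1 + x - 3·x^2 + 4·x^3 + 4·x^4)·Dx^2  (order 2).
h: a_k = 0, -12, -12, -8, -20, -332/5, -432/5, -1508/35, -4532/35, -10792/21, …
ICs: h(0) = 0, h′(0) = -12.

f: a_k = 0, 4, 0, -16/3, 0, 64/5, 0, -256/7, 0, 1024/9, …
g: a_k = -3, -3, -6, -9, -15, -24, -39, -63, -102, -165, …
h₀=f·g: eliminate ⇒ L₀, order ≤ 2·1.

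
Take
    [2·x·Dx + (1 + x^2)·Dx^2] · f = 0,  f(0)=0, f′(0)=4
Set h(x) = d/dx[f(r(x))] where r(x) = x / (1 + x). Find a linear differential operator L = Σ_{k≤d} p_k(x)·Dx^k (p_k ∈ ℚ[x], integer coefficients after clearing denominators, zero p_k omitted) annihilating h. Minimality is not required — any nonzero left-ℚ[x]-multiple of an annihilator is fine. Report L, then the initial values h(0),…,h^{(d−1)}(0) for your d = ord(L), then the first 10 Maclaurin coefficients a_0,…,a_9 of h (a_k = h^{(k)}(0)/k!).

f: a_k = 0, 4, 0, -4/3, 0, 4/5, 0, -4/7, 0, 4/9, …
f∘r: x↦r, Dx↦Dx/r' in L_f ⇒ L₀.
Differentiate: ansatz ord ≤ ord L₀ ⇒ L.
L = (2 + 4·x) + (1 + 2·x + 2·x^2)·Dx  (order 1).
h: a_k = 4, -8, 8, 0, -16, 32, -32, 0, 64, -128, …
ICs: h(0) = 4.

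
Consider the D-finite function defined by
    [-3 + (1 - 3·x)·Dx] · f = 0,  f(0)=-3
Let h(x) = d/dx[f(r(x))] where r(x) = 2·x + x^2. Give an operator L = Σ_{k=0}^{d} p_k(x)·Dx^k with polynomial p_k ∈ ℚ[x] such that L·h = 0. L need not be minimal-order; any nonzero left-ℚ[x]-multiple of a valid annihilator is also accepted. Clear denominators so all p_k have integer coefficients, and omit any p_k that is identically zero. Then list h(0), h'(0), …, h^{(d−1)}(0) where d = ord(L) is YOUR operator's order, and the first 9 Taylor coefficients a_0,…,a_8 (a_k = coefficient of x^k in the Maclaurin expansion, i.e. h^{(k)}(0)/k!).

f: a_k = -3, -9, -27, -81, -243, -729, -2187, -6561, -19683, …
Change of var in L_f (x↦r) gives L₀.
Differentiate: ansatz ord ≤ ord L₀ ⇒ L.
L = (13 + 18·x + 9·x^2) + (-1 + 5·x + 9·x^2 + 3·x^3)·Dx  (order 1).
h: a_k = -18, -234, -2268, -19548, -157950, -1225206, -9239832, -68259672, -496392138, …
ICs: h(0) = -18.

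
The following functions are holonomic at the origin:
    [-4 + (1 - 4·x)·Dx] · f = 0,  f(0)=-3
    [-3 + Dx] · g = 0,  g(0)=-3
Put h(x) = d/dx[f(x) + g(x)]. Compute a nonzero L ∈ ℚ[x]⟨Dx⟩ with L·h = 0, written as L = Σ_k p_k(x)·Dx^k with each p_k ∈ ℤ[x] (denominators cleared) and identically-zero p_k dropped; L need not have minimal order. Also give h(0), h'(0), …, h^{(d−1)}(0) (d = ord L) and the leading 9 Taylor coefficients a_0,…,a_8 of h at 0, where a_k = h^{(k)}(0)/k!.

f: a_k = -3, -12, -48, -192, -768, -3072, -12288, -49152, -196608, …
g: a_k = -3, -9, -27/2, -27/2, -81/8, -243/40, -243/80, -729/560, -2187/4480, …
Sum ⇒ L₀ = lclm(L_f,L_g) in ℚ(x)⟨Dx⟩.
Differentiate: ansatz ord ≤ ord L₀ ⇒ L.
L = (216 + 288·x) + (-87 - 72·x + 144·x^2)·Dx + (5 - 8·x - 48·x^2)·Dx^2  (order 2).
h: a_k = -21, -123, -1233/2, -6225/2, -123123/8, -2949849/40, -27525849/80, -880806027/560, -31708944801/4480, …
ICs: h(0) = -21, h′(0) = -123.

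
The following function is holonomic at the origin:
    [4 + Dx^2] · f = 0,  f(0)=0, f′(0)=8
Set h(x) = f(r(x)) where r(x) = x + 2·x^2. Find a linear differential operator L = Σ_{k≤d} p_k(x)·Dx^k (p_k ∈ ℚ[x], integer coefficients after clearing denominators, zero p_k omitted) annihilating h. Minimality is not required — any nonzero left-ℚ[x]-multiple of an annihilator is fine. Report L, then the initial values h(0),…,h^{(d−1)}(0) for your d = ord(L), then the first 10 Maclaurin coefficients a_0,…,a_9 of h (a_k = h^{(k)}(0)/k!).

f: a_k = 0, 8, 0, -16/3, 0, 16/15, 0, -32/315, 0, 16/2835, …
Substitute x→r, Dx→(1/r')Dx; clear ⇒ L₀.
L = (4 + 48·x + 192·x^2 + 256·x^3) - 4·Dx + (1 + 4·x)·Dx^2  (order 2).
h: a_k = 0, 8, 16, -16/3, -32, -944/15, -32, 13408/315, 3776/45, 217744/2835, …
ICs: h(0) = 0, h′(0) = 8.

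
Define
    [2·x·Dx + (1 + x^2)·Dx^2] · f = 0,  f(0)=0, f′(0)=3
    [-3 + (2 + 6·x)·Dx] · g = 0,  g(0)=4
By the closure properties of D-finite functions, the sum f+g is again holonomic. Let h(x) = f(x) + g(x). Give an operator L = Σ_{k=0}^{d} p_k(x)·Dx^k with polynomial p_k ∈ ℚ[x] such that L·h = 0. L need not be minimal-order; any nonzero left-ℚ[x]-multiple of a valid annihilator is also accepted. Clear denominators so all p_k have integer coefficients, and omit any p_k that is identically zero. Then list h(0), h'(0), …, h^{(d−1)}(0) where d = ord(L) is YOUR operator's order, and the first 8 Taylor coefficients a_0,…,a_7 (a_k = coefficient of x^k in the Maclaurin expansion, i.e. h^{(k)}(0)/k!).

f: a_k = 0, 3, 0, -1, 0, 3/5, 0, -3/7, …
g: a_k = 4, 6, -9/2, 27/4, -405/32, 1701/64, -15309/256, 72171/512, …
Sum ⇒ L₀ = lclm(L_f,L_g) in ℚ(x)⟨Dx⟩.
L = (-12 - 90·x + 36·x^2 + 54·x^3)·Dx + (-35 - 48·x - 102·x^2 + 144·x^3 + 189·x^4)·Dx^2 + (-6 - 10·x + 36·x^2 + 44·x^3 + 42·x^4 + 54·x^5)·Dx^3  (order 3).
h: a_k = 4, 9, -9/2, 23/4, -405/32, 8697/320, -15309/256, 503661/3584, …
ICs: h(0) = 4, h′(0) = 9, h′′(0) = -9.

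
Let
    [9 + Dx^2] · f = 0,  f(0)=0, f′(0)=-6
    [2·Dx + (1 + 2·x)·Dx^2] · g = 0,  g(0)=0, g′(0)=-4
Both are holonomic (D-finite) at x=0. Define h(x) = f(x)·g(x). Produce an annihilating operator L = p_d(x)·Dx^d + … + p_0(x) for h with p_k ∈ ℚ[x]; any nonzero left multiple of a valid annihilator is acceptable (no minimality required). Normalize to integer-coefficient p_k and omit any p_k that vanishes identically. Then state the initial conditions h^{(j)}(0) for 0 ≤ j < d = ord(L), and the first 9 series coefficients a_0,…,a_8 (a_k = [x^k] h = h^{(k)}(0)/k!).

L = (63 + 1053·x + 3969·x^2 + 5832·x^3 + 2916·x^4) + (63 + 450·x + 972·x^2 + 648·x^3)·Dx + (25 + 270·x + 918·x^2 + 1296·x^3 + 648·x^4)·Dx^2 + (7 + 50·x + 108·x^2 + 72·x^3)·Dx^3 + (2 + 17·x + 53·x^2 + 72·x^3 + 36·x^4)·Dx^4  (order 4).
h: a_k = 0, 0, 24, -24, -4, -12, 45, -361/5, 1713/14, …
ICs: h(0) = 0, h′(0) = 0, h′′(0) = 48, h′′′(0) = -144.

f: a_k = 0, -6, 0, 9, 0, -81/20, 0, 243/280, 0, …
g: a_k = 0, -4, 4, -16/3, 8, -64/5, 64/3, -256/7, 64, …
f·g: L₀ = L_f ⊗_s L_g, ord ≤ 2·2.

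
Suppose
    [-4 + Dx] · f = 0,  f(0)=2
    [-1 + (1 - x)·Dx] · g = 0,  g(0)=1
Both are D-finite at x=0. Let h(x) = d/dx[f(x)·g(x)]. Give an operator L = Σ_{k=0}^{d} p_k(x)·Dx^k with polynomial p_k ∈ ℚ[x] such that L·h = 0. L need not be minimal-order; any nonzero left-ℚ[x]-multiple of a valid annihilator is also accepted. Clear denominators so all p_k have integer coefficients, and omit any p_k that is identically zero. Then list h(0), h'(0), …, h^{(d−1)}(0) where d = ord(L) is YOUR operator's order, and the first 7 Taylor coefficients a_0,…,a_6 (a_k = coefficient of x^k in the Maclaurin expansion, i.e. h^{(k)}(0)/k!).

f: a_k = 2, 8, 16, 64/3, 64/3, 256/15, 512/45, …
g: a_k = 1, 1, 1, 1, 1, 1, 1, …
Product ⇒ symmetric product L₀, ord ≤ 1.
h=h₀': d/dx-closure on L₀ ⇒ L.
L = (26 - 40·x + 16·x^2) + (-5 + 9·x - 4·x^2)·Dx  (order 1).
h: a_k = 10, 52, 142, 824/3, 1286/3, 1748/3, 32638/45, …
ICs: h(0) = 10.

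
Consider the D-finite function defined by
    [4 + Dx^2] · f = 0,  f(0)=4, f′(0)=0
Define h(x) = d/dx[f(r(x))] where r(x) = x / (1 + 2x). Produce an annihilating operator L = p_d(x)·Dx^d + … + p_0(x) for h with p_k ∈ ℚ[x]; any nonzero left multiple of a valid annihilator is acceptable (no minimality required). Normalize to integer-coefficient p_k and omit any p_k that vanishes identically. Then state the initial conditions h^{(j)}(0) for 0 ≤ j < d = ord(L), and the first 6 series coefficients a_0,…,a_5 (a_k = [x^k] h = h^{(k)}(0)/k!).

f: a_k = 4, 0, -8, 0, 8/3, 0, …
L₀ from L_f via x↦r, Dx↦r'^{-1}Dx.
h₀' ⇒ L via d/dx closure of L₀.
L = (28 + 96·x + 96·x^2) + (12 + 72·x + 144·x^2 + 96·x^3)·Dx + (1 + 8·x + 24·x^2 + 32·x^3 + 16·x^4)·Dx^2  (order 2).
h: a_k = 0, -16, 96, -1120/3, 3520/3, -48032/15, …
ICs: h(0) = 0, h′(0) = -16.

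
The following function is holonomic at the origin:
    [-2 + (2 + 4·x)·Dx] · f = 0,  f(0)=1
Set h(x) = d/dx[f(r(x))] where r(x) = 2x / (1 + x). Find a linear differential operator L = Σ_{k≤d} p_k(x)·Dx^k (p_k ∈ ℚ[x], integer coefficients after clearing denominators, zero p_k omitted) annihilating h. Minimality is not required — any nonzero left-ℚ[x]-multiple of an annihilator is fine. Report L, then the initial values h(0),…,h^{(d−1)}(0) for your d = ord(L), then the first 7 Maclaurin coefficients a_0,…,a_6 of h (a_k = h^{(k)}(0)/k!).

L = (-4 - 10·x) + (-1 - 6·x - 5·x^2)·Dx  (order 1).
h: a_k = 2, -8, 30, -120, 510, -2256, 10234, …
ICs: h(0) = 2.

f: a_k = 1, 1, -1/2, 1/2, -5/8, 7/8, -21/16, …
Substitute x→r, Dx→(1/r')Dx; clear ⇒ L₀.
Derive L from L₀ (diff closure).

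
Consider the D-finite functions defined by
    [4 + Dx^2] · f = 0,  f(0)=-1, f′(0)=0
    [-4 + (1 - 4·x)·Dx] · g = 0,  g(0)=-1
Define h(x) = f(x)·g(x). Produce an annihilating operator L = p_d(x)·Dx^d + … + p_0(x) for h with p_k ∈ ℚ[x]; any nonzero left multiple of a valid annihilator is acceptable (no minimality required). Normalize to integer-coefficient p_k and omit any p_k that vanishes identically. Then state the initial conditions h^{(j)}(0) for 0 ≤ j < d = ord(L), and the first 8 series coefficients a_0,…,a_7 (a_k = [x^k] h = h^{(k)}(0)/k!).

L = (-4 + 16·x) + 8·Dx + (-1 + 4·x)·Dx^2  (order 2).
h: a_k = 1, 4, 14, 56, 674/3, 2696/3, 161756/45, 647024/45, …
ICs: h(0) = 1, h′(0) = 4.

f: a_k = -1, 0, 2, 0, -2/3, 0, 4/45, 0, …
g: a_k = -1, -4, -16, -64, -256, -1024, -4096, -16384, …
Sym-product of L_f,L_g gives L₀ (≤ ord 2).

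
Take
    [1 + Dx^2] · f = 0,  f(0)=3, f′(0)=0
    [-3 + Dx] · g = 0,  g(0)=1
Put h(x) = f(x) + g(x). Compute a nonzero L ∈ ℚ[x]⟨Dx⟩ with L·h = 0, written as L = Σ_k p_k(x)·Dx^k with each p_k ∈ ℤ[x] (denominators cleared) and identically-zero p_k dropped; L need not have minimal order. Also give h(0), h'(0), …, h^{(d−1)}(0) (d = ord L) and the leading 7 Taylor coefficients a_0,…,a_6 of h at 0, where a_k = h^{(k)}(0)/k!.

L = -3 + Dx - 3·Dx^2 + Dx^3  (order 3).
h: a_k = 4, 3, 3, 9/2, 7/2, 81/40, 121/120, …
ICs: h(0) = 4, h′(0) = 3, h′′(0) = 6.

f: a_k = 3, 0, -3/2, 0, 1/8, 0, -1/240, …
g: a_k = 1, 3, 9/2, 9/2, 27/8, 81/40, 81/80, …
f+g: L₀ = lclm(L_f,L_g), ord ≤ 2+1.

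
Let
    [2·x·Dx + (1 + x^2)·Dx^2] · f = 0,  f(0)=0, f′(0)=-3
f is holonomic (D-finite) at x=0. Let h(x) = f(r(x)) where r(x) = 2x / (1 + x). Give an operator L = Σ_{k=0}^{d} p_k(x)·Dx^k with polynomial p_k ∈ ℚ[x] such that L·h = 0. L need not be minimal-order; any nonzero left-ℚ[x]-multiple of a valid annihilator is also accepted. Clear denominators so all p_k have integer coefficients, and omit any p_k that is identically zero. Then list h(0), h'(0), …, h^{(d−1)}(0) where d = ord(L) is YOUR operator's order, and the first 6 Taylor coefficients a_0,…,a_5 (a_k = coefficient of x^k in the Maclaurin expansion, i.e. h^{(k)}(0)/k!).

L = (2 + 10·x)·Dx + (1 + 2·x + 5·x^2)·Dx^2  (order 2).
h: a_k = 0, -6, 6, 2, -18, 114/5, …
ICs: h(0) = 0, h′(0) = -6.

f: a_k = 0, -3, 0, 1, 0, -3/5, …
h₀=f(r): pull back L_f along r ⇒ L₀.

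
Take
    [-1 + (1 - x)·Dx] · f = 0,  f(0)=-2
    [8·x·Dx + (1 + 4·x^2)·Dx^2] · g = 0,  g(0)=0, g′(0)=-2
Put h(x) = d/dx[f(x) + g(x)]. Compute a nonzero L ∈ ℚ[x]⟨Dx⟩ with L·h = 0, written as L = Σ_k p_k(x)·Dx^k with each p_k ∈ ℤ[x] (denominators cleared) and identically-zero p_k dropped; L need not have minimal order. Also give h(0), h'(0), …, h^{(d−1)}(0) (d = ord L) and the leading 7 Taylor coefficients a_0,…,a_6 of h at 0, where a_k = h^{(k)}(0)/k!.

L = (-8 + 32·x + 96·x^2) + (7 - 8·x - 20·x^2 + 96·x^3)·Dx + (-1 - 3·x - 12·x^3 + 16·x^4)·Dx^2  (order 2).
h: a_k = -4, -4, 2, -8, -42, -12, 114, …
ICs: h(0) = -4, h′(0) = -4.

f: a_k = -2, -2, -2, -2, -2, -2, -2, …
g: a_k = 0, -2, 0, 8/3, 0, -32/5, 0, …
Weyl lclm of L_f,L_g ⇒ L₀ (ord ≤ 3).
Differentiate: ansatz ord ≤ ord L₀ ⇒ L.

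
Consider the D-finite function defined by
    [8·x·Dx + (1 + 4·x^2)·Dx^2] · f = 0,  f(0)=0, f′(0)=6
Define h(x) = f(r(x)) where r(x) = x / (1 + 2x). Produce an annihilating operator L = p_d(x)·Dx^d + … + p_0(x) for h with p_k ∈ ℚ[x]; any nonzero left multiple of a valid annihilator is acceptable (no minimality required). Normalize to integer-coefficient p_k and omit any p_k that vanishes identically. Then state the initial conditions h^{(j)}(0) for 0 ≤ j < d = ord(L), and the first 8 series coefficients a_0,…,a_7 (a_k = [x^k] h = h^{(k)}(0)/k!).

L = (4 + 16·x)·Dx + (1 + 4·x + 8·x^2)·Dx^2  (order 2).
h: a_k = 0, 6, -12, 16, 0, -384/5, 256, -3072/7, …
ICs: h(0) = 0, h′(0) = 6.

f: a_k = 0, 6, 0, -8, 0, 96/5, 0, -384/7, …
h₀=f(r): pull back L_f along r ⇒ L₀.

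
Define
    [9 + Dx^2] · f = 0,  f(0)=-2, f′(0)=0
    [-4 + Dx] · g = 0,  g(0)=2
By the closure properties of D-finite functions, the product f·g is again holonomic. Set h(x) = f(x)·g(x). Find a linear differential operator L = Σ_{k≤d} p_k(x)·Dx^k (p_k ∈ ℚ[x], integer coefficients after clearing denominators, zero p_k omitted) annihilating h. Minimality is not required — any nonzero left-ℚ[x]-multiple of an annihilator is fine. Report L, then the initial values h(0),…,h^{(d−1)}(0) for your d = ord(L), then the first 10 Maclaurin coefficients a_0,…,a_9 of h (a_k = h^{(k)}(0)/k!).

f: a_k = -2, 0, 9, 0, -27/4, 0, 81/40, 0, -729/2240, 0, …
g: a_k = 2, 8, 16, 64/3, 64/3, 256/15, 512/45, 2048/315, 1024/315, 4096/2835, …
L₀ := L_f ⊗_s L_g (sym. prod.), ord ≤ 2.
L = 25 - 8·Dx + Dx^2  (order 2).
h: a_k = -4, -16, -14, 88/3, 527/6, 1558/15, 11753/180, 4031/315, -164833/10080, -430441/22680, …
ICs: h(0) = -4, h′(0) = -16.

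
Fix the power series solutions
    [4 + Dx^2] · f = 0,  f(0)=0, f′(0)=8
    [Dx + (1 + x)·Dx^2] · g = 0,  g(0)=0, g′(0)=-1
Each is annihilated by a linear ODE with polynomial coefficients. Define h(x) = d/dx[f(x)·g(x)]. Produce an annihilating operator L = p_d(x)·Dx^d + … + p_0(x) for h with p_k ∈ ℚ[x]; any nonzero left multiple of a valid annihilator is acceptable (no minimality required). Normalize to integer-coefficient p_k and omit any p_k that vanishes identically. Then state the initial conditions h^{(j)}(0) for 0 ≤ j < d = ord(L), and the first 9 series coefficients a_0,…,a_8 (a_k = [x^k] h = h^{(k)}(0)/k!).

f: a_k = 0, 8, 0, -16/3, 0, 16/15, 0, -32/315, 0, …
g: a_k = 0, -1, 1/2, -1/3, 1/4, -1/5, 1/6, -1/7, 1/8, …
Product ⇒ symmetric product L₀, ord ≤ 4.
h₀' ⇒ L via d/dx closure of L₀.
L = (-56 + 896·x + 4416·x^2 + 8064·x^3 + 7136·x^4 + 3072·x^5 + 512·x^6) + (72 + 776·x + 2080·x^2 + 2400·x^3 + 1280·x^4 + 256·x^5)·Dx + (70 + 824·x + 2780·x^2 + 4416·x^3 + 3664·x^4 + 1536·x^5 + 256·x^6)·Dx^2 + (18 + 194·x + 520·x^2 + 600·x^3 + 320·x^4 + 64·x^5)·Dx^3 + (21 + 150·x + 419·x^2 + 600·x^3 + 470·x^4 + 192·x^5 + 32·x^6)·Dx^4  (order 4).
h: a_k = 0, -16, 12, 32/3, -10/3, -16/3, 56/15, -832/315, 103/35, …
ICs: h(0) = 0, h′(0) = -16, h′′(0) = 24, h′′′(0) = 64.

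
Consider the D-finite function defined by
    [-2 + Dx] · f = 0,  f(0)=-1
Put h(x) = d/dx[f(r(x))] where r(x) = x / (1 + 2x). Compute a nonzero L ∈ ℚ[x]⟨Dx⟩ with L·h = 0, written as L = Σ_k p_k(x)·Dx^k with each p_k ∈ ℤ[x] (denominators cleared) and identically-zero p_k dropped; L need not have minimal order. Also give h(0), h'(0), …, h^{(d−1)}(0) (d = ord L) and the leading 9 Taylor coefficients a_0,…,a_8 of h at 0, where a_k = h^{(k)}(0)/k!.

L = (-2 - 8·x) + (-1 - 4·x - 4·x^2)·Dx  (order 1).
h: a_k = -2, 4, -4, -8/3, 76/3, -1208/15, 8728/45, -125456/315, 226076/315, …
ICs: h(0) = -2.

f: a_k = -1, -2, -2, -4/3, -2/3, -4/15, -4/45, -8/315, -2/315, …
Substitute x→r, Dx→(1/r')Dx; clear ⇒ L₀.
h=h₀': d/dx-closure on L₀ ⇒ L.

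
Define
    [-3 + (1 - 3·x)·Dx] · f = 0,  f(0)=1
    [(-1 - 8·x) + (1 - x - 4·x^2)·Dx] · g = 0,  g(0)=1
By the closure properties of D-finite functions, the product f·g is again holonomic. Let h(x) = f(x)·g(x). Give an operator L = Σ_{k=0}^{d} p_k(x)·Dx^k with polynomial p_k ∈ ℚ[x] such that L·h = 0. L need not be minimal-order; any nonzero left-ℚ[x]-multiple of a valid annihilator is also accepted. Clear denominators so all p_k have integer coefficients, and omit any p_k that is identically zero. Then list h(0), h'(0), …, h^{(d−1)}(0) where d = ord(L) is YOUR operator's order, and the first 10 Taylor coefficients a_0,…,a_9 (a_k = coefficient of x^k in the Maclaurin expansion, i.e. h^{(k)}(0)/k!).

f: a_k = 1, 3, 9, 27, 81, 243, 729, 2187, 6561, 19683, …
g: a_k = 1, 1, 5, 9, 29, 65, 181, 441, 1165, 2929, …
f·g: L₀ = L_f ⊗_s L_g, ord ≤ 1·1.
L = (-4 - 2·x + 36·x^2) + (1 - 4·x - x^2 + 12·x^3)·Dx  (order 1).
h: a_k = 1, 4, 17, 60, 209, 692, 2257, 7212, 22801, 71332, …
ICs: h(0) = 1.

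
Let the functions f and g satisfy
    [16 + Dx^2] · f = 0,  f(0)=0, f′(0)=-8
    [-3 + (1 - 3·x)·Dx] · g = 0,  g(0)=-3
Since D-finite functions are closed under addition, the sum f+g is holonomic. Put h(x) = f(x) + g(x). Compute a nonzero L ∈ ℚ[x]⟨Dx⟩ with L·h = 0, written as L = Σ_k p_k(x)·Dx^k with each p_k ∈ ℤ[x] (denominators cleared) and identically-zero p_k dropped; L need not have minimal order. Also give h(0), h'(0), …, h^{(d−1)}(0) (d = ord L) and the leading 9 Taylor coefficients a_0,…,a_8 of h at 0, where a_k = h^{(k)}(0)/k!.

L = (-1680 + 2304·x - 3456·x^2) + (272 - 1584·x + 3456·x^2 - 3456·x^3)·Dx + (-105 + 144·x - 216·x^2)·Dx^2 + (17 - 99·x + 216·x^2 - 216·x^3)·Dx^3  (order 3).
h: a_k = -3, -17, -27, -179/3, -243, -11191/15, -2187, -2064667/315, -19683, …
ICs: h(0) = -3, h′(0) = -17, h′′(0) = -54.

f: a_k = 0, -8, 0, 64/3, 0, -256/15, 0, 2048/315, 0, …
g: a_k = -3, -9, -27, -81, -243, -729, -2187, -6561, -19683, …
Sum ⇒ L₀ = lclm(L_f,L_g) in ℚ(x)⟨Dx⟩.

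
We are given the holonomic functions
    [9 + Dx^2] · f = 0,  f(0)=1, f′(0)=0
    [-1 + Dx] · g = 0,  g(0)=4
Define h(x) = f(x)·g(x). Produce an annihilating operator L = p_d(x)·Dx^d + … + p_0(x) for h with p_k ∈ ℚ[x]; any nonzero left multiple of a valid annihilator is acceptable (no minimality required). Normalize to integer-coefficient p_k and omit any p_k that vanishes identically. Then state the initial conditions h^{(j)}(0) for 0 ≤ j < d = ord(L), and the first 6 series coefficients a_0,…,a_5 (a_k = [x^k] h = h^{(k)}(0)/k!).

f: a_k = 1, 0, -9/2, 0, 27/8, 0, …
g: a_k = 4, 4, 2, 2/3, 1/6, 1/30, …
Sym-product of L_f,L_g gives L₀ (≤ ord 2).
L = 10 - 2·Dx + Dx^2  (order 2).
h: a_k = 4, 4, -16, -52/3, 14/3, 158/15, …
ICs: h(0) = 4, h′(0) = 4.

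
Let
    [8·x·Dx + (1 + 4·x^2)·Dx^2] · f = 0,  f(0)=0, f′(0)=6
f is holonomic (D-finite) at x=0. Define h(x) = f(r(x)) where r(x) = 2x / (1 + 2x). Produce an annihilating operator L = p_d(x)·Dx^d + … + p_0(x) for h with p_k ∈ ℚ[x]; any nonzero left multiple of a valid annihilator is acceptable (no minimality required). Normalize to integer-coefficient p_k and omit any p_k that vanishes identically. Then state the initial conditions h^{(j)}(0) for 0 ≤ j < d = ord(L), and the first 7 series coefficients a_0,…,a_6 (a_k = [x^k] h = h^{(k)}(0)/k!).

L = (4 + 40·x)·Dx + (1 + 4·x + 20·x^2)·Dx^2  (order 2).
h: a_k = 0, 12, -24, -16, 288, -3648/5, -1408, …
ICs: h(0) = 0, h′(0) = 12.

f: a_k = 0, 6, 0, -8, 0, 96/5, 0, …
Substitute x→r, Dx→(1/r')Dx; clear ⇒ L₀.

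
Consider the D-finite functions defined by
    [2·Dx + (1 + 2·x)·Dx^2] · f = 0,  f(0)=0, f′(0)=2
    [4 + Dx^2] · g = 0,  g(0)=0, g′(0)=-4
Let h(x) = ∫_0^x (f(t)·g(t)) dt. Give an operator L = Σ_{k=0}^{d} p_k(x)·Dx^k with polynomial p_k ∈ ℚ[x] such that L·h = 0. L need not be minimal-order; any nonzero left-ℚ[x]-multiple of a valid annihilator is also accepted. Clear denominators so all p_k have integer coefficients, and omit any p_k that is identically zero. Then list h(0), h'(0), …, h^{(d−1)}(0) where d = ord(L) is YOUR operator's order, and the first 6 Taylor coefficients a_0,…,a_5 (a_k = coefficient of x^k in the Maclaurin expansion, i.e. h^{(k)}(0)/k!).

L = (-48 + 192·x + 1216·x^2 + 2048·x^3 + 1024·x^4)·Dx + (32 + 320·x + 768·x^2 + 512·x^3)·Dx^2 + (160·x + 672·x^2 + 1024·x^3 + 512·x^4)·Dx^3 + (8 + 80·x + 192·x^2 + 128·x^3)·Dx^4 + (3 + 28·x + 92·x^2 + 128·x^3 + 64·x^4)·Dx^5  (order 5).
h: a_k = 0, 0, 0, -8/3, 2, -16/15, …
ICs: h(0) = 0, h′(0) = 0, h′′(0) = 0, h′′′(0) = -16, h′′′′(0) = 48.

f: a_k = 0, 2, -2, 8/3, -4, 32/5, …
g: a_k = 0, -4, 0, 8/3, 0, -8/15, …
L₀ := L_f ⊗_s L_g (sym. prod.), ord ≤ 4.
h=∫h₀ ⇒ L = L₀·Dx.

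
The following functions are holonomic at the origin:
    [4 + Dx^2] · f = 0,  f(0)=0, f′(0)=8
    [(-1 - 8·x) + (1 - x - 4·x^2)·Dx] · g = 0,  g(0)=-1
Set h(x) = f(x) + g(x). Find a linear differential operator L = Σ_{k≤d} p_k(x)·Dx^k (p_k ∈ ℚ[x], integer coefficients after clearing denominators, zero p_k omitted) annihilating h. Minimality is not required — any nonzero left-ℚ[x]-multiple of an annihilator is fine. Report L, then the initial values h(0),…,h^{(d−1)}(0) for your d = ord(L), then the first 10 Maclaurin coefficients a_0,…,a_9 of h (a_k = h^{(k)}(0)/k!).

f: a_k = 0, 8, 0, -16/3, 0, 16/15, 0, -32/315, 0, 16/2835, …
g: a_k = -1, -1, -5, -9, -29, -65, -181, -441, -1165, -2929, …
L₀ := lclm(L_f,L_g); ord L₀ ≤ 2+1.
L = (-116 - 1008·x - 968·x^2 - 2688·x^3 - 640·x^4 - 1024·x^5) + (28 + 4·x - 8·x^2 - 200·x^3 - 480·x^4 - 384·x^5 - 512·x^6)·Dx + (-29 - 252·x - 242·x^2 - 672·x^3 - 160·x^4 - 256·x^5)·Dx^2 + (7 + x - 2·x^2 - 50·x^3 - 120·x^4 - 96·x^5 - 128·x^6)·Dx^3  (order 3).
h: a_k = -1, 7, -5, -43/3, -29, -959/15, -181, -138947/315, -1165, -8303699/2835, …
ICs: h(0) = -1, h′(0) = 7, h′′(0) = -10.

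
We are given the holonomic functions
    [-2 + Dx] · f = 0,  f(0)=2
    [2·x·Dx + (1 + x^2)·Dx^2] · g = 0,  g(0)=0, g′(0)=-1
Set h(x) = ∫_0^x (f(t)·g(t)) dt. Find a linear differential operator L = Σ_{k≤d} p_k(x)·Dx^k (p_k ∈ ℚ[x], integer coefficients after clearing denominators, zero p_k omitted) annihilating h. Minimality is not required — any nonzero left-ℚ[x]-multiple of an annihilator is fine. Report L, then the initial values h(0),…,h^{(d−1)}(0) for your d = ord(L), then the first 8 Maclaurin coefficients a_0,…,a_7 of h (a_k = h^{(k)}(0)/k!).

L = (4 - 4·x + 4·x^2)·Dx + (-4 + 2·x - 4·x^2)·Dx^2 + (1 + x^2)·Dx^3  (order 3).
h: a_k = 0, 0, -1, -4/3, -5/6, -4/15, -1/15, -4/63, …
ICs: h(0) = 0, h′(0) = 0, h′′(0) = -2.

f: a_k = 2, 4, 4, 8/3, 4/3, 8/15, 8/45, 16/315, …
g: a_k = 0, -1, 0, 1/3, 0, -1/5, 0, 1/7, …
f·g: L₀ = L_f ⊗_s L_g, ord ≤ 1·2.
Integrate: L := L₀·Dx.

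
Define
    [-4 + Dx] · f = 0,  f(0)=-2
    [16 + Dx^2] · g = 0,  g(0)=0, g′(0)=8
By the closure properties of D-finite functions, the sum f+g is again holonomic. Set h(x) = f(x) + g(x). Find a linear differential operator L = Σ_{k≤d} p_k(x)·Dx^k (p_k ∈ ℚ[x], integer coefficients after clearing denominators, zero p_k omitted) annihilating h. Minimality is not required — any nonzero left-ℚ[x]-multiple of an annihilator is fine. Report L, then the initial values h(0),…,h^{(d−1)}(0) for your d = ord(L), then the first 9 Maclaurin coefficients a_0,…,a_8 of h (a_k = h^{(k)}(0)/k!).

f: a_k = -2, -8, -16, -64/3, -64/3, -256/15, -512/45, -2048/315, -1024/315, …
g: a_k = 0, 8, 0, -64/3, 0, 256/15, 0, -2048/315, 0, …
f+g: L₀ = lclm(L_f,L_g), ord ≤ 1+2.
L = -64 + 16·Dx - 4·Dx^2 + Dx^3  (order 3).
h: a_k = -2, 0, -16, -128/3, -64/3, 0, -512/45, -4096/315, -1024/315, …
ICs: h(0) = -2, h′(0) = 0, h′′(0) = -32.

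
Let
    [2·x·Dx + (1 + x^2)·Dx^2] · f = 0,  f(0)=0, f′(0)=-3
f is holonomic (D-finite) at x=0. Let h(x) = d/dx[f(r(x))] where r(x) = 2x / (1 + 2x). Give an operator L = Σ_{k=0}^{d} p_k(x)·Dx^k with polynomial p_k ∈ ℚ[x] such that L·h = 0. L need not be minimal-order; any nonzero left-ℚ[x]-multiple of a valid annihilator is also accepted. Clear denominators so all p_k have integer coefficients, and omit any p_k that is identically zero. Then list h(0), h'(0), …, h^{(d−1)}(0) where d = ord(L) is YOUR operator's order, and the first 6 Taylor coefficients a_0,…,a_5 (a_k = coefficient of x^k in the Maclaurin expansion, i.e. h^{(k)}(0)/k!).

f: a_k = 0, -3, 0, 1, 0, -3/5, …
f∘r: x↦r, Dx↦Dx/r' in L_f ⇒ L₀.
h₀' ⇒ L via d/dx closure of L₀.
L = (4 + 16·x) + (1 + 4·x + 8·x^2)·Dx  (order 1).
h: a_k = -6, 24, -48, 0, 384, -1536, …
ICs: h(0) = -6.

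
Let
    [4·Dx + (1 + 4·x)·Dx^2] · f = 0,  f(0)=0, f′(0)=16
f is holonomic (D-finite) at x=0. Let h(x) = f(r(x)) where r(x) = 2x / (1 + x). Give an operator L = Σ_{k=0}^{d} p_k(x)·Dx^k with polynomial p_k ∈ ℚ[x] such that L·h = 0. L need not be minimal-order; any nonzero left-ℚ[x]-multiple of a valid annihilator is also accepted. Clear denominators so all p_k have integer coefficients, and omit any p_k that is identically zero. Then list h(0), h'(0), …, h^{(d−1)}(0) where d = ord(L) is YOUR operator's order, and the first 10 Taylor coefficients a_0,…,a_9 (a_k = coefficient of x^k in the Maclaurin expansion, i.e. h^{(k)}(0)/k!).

f: a_k = 0, 16, -32, 256/3, -256, 4096/5, -8192/3, 65536/7, -32768, 1048576/9, …
Substitute x→r, Dx→(1/r')Dx; clear ⇒ L₀.
L = (10 + 18·x)·Dx + (1 + 10·x + 9·x^2)·Dx^2  (order 2).
h: a_k = 0, 32, -160, 2912/3, -6560, 236192/5, -1062880/3, 19131872/7, -21523360, 1549681952/9, …
ICs: h(0) = 0, h′(0) = 32.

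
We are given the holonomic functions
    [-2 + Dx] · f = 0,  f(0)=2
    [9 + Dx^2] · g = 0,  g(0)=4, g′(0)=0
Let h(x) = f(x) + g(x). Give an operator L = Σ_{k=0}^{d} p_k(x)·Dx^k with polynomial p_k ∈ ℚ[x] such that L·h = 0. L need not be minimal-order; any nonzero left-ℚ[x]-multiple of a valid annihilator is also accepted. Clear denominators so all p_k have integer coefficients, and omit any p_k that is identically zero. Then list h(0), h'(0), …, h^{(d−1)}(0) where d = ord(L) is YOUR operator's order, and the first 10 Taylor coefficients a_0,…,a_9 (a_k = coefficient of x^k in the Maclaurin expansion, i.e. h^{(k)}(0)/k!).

L = -18 + 9·Dx - 2·Dx^2 + Dx^3  (order 3).
h: a_k = 6, 4, -14, 8/3, 89/6, 8/15, -697/180, 16/315, 6689/10080, 8/2835, …
ICs: h(0) = 6, h′(0) = 4, h′′(0) = -28.

f: a_k = 2, 4, 4, 8/3, 4/3, 8/15, 8/45, 16/315, 4/315, 8/2835, …
g: a_k = 4, 0, -18, 0, 27/2, 0, -81/20, 0, 729/1120, 0, …
L₀ := lclm(L_f,L_g); ord L₀ ≤ 1+2.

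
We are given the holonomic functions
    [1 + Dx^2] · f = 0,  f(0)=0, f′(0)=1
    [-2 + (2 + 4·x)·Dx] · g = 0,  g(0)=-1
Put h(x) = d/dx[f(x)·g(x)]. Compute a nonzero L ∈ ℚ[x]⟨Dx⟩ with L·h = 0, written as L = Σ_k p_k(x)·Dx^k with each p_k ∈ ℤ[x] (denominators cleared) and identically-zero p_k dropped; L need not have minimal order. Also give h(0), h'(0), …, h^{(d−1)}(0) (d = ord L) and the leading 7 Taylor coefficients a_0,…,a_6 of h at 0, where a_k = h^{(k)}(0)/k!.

f: a_k = 0, 1, 0, -1/6, 0, 1/120, 0, …
g: a_k = -1, -1, 1/2, -1/2, 5/8, -7/8, 21/16, …
h₀=f·g: eliminate ⇒ L₀, order ≤ 2·1.
h=h₀': d/dx-closure on L₀ ⇒ L.
L = (2 + 12·x + 16·x^2 + 8·x^3 + 4·x^4) + (1 - 6·x^2 - 4·x^3)·Dx + (1 + 5·x + 9·x^2 + 8·x^3 + 4·x^4)·Dx^2  (order 2).
h: a_k = -1, -2, 2, -4/3, 8/3, -24/5, 382/45, …
ICs: h(0) = -1, h′(0) = -2.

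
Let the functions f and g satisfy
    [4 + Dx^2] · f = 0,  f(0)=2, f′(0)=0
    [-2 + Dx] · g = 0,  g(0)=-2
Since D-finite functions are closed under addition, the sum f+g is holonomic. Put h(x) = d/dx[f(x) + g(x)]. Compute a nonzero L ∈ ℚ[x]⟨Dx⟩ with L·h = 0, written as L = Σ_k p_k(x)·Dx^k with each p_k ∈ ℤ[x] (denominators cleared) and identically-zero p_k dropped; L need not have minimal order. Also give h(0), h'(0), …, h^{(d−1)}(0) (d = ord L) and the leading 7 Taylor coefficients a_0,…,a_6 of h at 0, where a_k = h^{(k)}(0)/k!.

f: a_k = 2, 0, -4, 0, 4/3, 0, -8/45, …
g: a_k = -2, -4, -4, -8/3, -4/3, -8/15, -8/45, …
Sum ⇒ L₀ = lclm(L_f,L_g) in ℚ(x)⟨Dx⟩.
Differentiate: ansatz ord ≤ ord L₀ ⇒ L.
L = 8 - 4·Dx + 2·Dx^2 - Dx^3  (order 3).
h: a_k = -4, -16, -8, 0, -8/3, -32/15, -16/45, …
ICs: h(0) = -4, h′(0) = -16, h′′(0) = -16.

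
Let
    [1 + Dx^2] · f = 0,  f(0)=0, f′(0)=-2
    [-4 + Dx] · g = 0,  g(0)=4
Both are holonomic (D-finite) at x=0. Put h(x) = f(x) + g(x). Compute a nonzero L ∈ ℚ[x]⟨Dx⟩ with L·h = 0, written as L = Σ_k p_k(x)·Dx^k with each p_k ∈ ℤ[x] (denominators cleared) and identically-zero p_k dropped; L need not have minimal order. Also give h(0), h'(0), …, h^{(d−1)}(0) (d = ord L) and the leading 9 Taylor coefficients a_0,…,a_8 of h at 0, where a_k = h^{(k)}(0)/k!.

f: a_k = 0, -2, 0, 1/3, 0, -1/60, 0, 1/2520, 0, …
g: a_k = 4, 16, 32, 128/3, 128/3, 512/15, 1024/45, 4096/315, 2048/315, …
Sum ⇒ L₀ = lclm(L_f,L_g) in ℚ(x)⟨Dx⟩.
L = -4 + Dx - 4·Dx^2 + Dx^3  (order 3).
h: a_k = 4, 14, 32, 43, 128/3, 2047/60, 1024/45, 3641/280, 2048/315, …
ICs: h(0) = 4, h′(0) = 14, h′′(0) = 64.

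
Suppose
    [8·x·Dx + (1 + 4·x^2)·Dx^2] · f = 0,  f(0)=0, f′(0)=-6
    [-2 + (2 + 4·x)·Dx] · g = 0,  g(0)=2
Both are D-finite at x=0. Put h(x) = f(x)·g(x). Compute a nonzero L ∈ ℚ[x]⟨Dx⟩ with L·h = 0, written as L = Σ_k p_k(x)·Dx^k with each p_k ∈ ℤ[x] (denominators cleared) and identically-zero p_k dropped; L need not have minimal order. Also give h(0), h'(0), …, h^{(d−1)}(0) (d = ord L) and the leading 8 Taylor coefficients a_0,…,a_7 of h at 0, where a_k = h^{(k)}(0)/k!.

L = (3 - 8·x - 4·x^2) + (-2 + 4·x + 24·x^2 + 16·x^3)·Dx + (1 + 4·x + 8·x^2 + 16·x^3 + 16·x^4)·Dx^2  (order 2).
h: a_k = 0, -12, -12, 22, 10, -389/10, -409/10, 18853/140, …
ICs: h(0) = 0, h′(0) = -12.

f: a_k = 0, -6, 0, 8, 0, -96/5, 0, 384/7, …
g: a_k = 2, 2, -1, 1, -5/4, 7/4, -21/8, 33/8, …
Product ⇒ symmetric product L₀, ord ≤ 2.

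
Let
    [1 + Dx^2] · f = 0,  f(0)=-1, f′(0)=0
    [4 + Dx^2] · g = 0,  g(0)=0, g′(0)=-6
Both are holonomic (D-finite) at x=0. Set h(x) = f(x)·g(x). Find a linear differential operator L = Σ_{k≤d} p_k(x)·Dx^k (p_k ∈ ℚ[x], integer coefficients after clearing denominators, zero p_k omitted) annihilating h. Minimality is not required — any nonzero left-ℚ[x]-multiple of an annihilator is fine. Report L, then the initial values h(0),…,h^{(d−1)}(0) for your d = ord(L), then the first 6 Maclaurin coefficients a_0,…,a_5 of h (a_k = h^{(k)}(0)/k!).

L = 9 + 10·Dx^2 + Dx^4  (order 4).
h: a_k = 0, 6, 0, -7, 0, 61/20, …
ICs: h(0) = 0, h′(0) = 6, h′′(0) = 0, h′′′(0) = -42.

f: a_k = -1, 0, 1/2, 0, -1/24, 0, …
g: a_k = 0, -6, 0, 4, 0, -4/5, …
h₀=f·g: eliminate ⇒ L₀, order ≤ 2·2.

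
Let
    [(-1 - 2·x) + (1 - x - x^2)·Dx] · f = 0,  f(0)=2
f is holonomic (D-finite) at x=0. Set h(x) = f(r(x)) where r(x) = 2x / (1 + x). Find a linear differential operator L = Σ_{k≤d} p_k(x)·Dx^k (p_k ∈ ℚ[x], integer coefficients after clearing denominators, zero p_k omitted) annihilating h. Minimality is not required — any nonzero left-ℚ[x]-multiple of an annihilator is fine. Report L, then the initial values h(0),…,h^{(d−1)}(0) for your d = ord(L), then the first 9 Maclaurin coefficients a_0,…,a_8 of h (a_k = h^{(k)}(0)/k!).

f: a_k = 2, 2, 4, 6, 10, 16, 26, 42, 68, …
f∘r: x↦r, Dx↦Dx/r' in L_f ⇒ L₀.
L = (2 + 10·x) + (-1 - x + 5·x^2 + 5·x^3)·Dx  (order 1).
h: a_k = 2, 4, 12, 20, 60, 100, 300, 500, 1500, …
ICs: h(0) = 2.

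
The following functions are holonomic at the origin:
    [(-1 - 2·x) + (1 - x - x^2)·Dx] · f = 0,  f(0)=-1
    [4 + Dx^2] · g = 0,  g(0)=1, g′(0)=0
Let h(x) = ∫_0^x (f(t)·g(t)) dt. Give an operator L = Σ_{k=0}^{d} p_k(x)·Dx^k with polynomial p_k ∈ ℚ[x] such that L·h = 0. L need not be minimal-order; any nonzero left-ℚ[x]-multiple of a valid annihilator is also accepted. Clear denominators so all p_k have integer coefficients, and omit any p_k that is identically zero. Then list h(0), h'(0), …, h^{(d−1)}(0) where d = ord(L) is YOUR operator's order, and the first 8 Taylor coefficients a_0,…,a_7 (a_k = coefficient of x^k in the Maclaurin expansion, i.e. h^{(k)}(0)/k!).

L = (-2 + 4·x + 4·x^2)·Dx + (2 + 4·x)·Dx^2 + (-1 + x + x^2)·Dx^3  (order 3).
h: a_k = 0, -1, -1/2, 0, -1/4, -1/3, -4/9, -191/315, …
ICs: h(0) = 0, h′(0) = -1, h′′(0) = -1.

f: a_k = -1, -1, -2, -3, -5, -8, -13, -21, …
g: a_k = 1, 0, -2, 0, 2/3, 0, -4/45, 0, …
Sym-product of L_f,L_g gives L₀ (≤ ord 2).
Integrate: L := L₀·Dx.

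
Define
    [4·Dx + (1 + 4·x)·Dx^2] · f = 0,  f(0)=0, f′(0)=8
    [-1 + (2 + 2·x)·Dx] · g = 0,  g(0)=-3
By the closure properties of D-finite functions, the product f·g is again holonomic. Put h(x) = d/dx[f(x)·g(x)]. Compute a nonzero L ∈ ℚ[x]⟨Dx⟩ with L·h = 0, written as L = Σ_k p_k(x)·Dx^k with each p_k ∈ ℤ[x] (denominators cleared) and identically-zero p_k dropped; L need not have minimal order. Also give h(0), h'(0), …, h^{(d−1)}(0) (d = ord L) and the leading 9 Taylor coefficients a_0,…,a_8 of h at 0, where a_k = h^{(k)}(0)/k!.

f: a_k = 0, 8, -16, 128/3, -128, 2048/5, -4096/3, 32768/7, -16384, …
g: a_k = -3, -3/2, 3/8, -3/16, 15/128, -21/256, 63/1024, -99/2048, 1287/32768, …
Sym-product of L_f,L_g gives L₀ (≤ ord 2).
Differentiate: ansatz ord ≤ ord L₀ ⇒ L.
L = (-83 - 40·x + 16·x^2) + (-196 - 372·x - 48·x^2 + 128·x^3)·Dx + (-20 - 104·x - 84·x^2 + 64·x^3 + 64·x^4)·Dx^2  (order 2).
h: a_k = -24, 72, -303, 1250, -81349/16, 1643073/80, -52913387/640, 372033667/1120, -38220269991/28672, …
ICs: h(0) = -24, h′(0) = 72.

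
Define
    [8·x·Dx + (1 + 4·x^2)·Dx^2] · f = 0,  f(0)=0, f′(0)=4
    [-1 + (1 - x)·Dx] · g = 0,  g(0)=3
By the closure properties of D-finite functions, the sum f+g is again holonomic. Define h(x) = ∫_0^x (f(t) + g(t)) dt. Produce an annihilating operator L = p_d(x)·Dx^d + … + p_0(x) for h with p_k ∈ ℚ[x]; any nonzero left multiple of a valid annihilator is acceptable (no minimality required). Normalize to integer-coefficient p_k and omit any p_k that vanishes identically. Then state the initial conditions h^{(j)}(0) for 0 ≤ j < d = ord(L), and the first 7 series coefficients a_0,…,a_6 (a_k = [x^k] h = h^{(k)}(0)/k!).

f: a_k = 0, 4, 0, -16/3, 0, 64/5, 0, …
g: a_k = 3, 3, 3, 3, 3, 3, 3, …
h₀=f+g: left-lcm gives L₀, ord ≤ 3.
h=∫h₀ ⇒ L = L₀·Dx.
L = (8 - 32·x - 96·x^2)·Dx^2 + (-7 + 8·x + 20·x^2 - 96·x^3)·Dx^3 + (1 + 3·x + 12·x^3 - 16·x^4)·Dx^4  (order 4).
h: a_k = 0, 3, 7/2, 1, -7/12, 3/5, 79/30, …
ICs: h(0) = 0, h′(0) = 3, h′′(0) = 7, h′′′(0) = 6.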